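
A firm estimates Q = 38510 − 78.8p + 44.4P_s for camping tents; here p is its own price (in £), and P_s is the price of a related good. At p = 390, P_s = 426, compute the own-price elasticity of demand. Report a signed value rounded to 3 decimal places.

At the given values, Q = 38510 − 78.8(390) + 44.4(426) = 26692.4.
∂Q/∂p = −78.8.
E = (-78.8) × (390/26692.4) = -1.15133…

-1.151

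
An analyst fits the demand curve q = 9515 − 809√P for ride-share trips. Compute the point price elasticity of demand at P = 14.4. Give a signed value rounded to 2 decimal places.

-0.24

dq/dP = −809/(2√P) = -106.595. At P = 14.4, q = 6445.06.
Ed = (dq/dP)·(P/q) = (-106.595) × (14.4/6445.06) = -0.2381…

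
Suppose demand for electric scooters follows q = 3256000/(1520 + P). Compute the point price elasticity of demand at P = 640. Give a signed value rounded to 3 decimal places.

dq/dP = −3256000/(1520 + P)² = -0.697874. At P = 640, q = 1507.41.
Ed = (dq/dP)·(P/q) = (-0.697874) × (640/1507.41) = -0.29629…

-0.296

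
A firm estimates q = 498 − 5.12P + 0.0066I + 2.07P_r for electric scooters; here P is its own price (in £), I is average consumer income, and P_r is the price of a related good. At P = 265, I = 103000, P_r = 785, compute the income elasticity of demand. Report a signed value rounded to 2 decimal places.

0.47

At the given values, q = 498 − 5.12(265) + 0.0066(103000) + 2.07(785) = 1445.95.
∂q/∂I = 0.0066.
E = (0.0066) × (103000/1445.95) = 0.4701…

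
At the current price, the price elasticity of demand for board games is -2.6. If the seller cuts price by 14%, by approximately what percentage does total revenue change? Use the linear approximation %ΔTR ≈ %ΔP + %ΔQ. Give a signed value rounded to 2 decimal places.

+22.40%

%ΔQ ≈ Ed × %ΔP = (-2.6) × (-14%) = +36.4000%
%ΔTR ≈ %ΔP + %ΔQ = (-14%) + (+36.4000%) = +22.4000%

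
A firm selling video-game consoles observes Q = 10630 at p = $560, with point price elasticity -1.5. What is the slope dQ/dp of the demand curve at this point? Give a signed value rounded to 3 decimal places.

-28.473

Ed = (dQ/dp)·(p/Q) ⇒ dQ/dp = Ed·Q/p = (-1.5)·10630/560 = -28.47321…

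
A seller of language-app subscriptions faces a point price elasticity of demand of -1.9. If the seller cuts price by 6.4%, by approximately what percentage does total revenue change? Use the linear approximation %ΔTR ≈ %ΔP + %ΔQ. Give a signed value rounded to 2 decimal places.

%ΔQ ≈ Ed × %ΔP = (-1.9) × (-6.4%) = +12.1600%
%ΔTR ≈ %ΔP + %ΔQ = (-6.4%) + (+12.1600%) = +5.7600%

+5.76%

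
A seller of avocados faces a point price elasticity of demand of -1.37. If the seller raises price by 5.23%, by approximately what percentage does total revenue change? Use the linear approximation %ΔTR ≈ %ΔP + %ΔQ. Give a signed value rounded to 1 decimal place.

%ΔQ ≈ Ed × %ΔP = (-1.37) × (+5.23%) = -7.1651%
%ΔTR ≈ %ΔP + %ΔQ = (+5.23%) + (-7.1651%) = -1.9351%

-1.9%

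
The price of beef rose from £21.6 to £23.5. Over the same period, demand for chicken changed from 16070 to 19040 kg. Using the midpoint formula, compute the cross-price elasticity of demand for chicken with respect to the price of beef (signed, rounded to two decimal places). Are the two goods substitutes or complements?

%ΔQ_{chicken} = (19040 − 16070)/avg = 2970/17555 = 0.169182…
%ΔP_{beef} = (23.5 − 21.6)/avg = 1.9/22.55 = 0.084257…
E_cross = (2970/17555) / (1.9/22.55) = 2.0079…
E_cross > 0 ⇒ the goods are substitutes.

2.01; substitutes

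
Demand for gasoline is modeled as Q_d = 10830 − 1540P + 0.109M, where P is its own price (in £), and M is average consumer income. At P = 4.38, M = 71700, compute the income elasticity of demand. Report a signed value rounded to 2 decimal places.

0.66

At the given values, Q_d = 10830 − 1540(4.38) + 0.109(71700) = 11900.1.
∂Q_d/∂M = 0.109.
E = (0.109) × (71700/11900.1) = 0.6567…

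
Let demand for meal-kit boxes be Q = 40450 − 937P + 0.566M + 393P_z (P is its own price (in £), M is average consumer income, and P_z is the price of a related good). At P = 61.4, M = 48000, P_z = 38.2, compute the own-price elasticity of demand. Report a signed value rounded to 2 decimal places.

-2.29

At the given values, Q = 40450 − 937(61.4) + 0.566(48000) + 393(38.2) = 25098.8.
∂Q/∂P = −937.
E = (-937) × (61.4/25098.8) = -2.2922…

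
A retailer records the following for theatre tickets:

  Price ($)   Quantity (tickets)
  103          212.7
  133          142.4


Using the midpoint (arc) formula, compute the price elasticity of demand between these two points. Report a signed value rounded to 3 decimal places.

-1.557

%ΔQ = (142.4 − 212.7) / [(212.7 + 142.4)/2] = -70.3/177.55 = -0.395944…
%ΔP = (133 − 103) / [(103 + 133)/2] = 30/118 = 0.254237…
Arc Ed = %ΔQ / %ΔP = (-70.3/177.55) / (30/118) = -1.55738…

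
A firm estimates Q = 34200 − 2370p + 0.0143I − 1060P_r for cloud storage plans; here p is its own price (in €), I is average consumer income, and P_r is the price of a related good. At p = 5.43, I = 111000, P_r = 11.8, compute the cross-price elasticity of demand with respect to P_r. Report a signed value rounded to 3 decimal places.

At the given values, Q = 34200 − 2370(5.43) + 0.0143(111000) − 1060(11.8) = 10410.2.
∂Q/∂P_r = -1060.
E = (-1060) × (11.8/10410.2) = -1.20151…

-1.202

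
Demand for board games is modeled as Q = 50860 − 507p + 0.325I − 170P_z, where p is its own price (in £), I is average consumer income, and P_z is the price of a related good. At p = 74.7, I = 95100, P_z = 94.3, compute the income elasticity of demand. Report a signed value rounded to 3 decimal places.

At the given values, Q = 50860 − 507(74.7) + 0.325(95100) − 170(94.3) = 27863.6.
∂Q/∂I = 0.325.
E = (0.325) × (95100/27863.6) = 1.10924…

1.109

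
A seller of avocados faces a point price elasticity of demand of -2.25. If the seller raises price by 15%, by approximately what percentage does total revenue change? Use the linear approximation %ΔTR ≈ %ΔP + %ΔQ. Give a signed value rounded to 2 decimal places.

%ΔQ ≈ Ed × %ΔP = (-2.25) × (+15%) = -33.7500%
%ΔTR ≈ %ΔP + %ΔQ = (+15%) + (-33.7500%) = -18.7500%

-18.75%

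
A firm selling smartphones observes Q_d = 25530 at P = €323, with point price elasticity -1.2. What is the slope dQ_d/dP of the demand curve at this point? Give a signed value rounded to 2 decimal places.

-94.85

Ed = (dQ_d/dP)·(P/Q_d) ⇒ dQ_d/dP = Ed·Q_d/P = (-1.2)·25530/323 = -94.8482…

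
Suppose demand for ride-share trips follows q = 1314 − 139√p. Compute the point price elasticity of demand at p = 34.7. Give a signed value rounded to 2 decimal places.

dq/dp = −139/(2√p) = -11.7983. At p = 34.7, q = 495.197.
Ed = (dq/dp)·(p/q) = (-11.7983) × (34.7/495.197) = -0.8267…

-0.83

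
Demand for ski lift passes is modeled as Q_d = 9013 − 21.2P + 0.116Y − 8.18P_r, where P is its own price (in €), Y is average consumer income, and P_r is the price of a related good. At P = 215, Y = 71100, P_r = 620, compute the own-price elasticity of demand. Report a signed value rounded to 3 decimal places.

-0.597

At the given values, Q_d = 9013 − 21.2(215) + 0.116(71100) − 8.18(620) = 7631.
∂Q_d/∂P = −21.2.
E = (-21.2) × (215/7631) = -0.59730…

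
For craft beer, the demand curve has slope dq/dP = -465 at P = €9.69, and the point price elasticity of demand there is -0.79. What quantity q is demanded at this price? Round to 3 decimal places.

Ed = (dq/dP)·(P/q) ⇒ q = (dq/dP)·P/Ed = (-465)·9.69/(-0.79) = 5703.60759…

5703.608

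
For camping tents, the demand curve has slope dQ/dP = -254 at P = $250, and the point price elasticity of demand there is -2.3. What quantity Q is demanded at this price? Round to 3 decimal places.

27608.696

Ed = (dQ/dP)·(P/Q) ⇒ Q = (dQ/dP)·P/Ed = (-254)·250/(-2.3) = 27608.69565…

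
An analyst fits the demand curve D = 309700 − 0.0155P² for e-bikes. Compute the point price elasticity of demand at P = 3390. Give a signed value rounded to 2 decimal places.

dD/dP = −2·0.0155·P = -105.09. At P = 3390, D = 131572.45.
Ed = (dD/dP)·(P/D) = (-105.09) × (3390/131572.45) = -2.7076…

-2.71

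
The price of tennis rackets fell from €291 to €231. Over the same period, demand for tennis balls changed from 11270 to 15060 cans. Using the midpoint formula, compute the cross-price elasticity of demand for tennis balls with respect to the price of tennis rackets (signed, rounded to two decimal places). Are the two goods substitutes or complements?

-1.25; complements

%ΔQ_{tennis balls} = (15060 − 11270)/avg = 3790/13165 = 0.287884…
%ΔP_{tennis rackets} = (231 − 291)/avg = -60/261 = -0.229885…
E_cross = (3790/13165) / (-60/261) = -1.2522…
E_cross < 0 ⇒ the goods are complements.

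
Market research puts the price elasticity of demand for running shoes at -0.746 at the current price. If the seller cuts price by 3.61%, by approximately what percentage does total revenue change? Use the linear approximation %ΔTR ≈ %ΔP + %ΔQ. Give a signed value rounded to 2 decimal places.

-0.92%

%ΔQ ≈ Ed × %ΔP = (-0.746) × (-3.61%) = +2.6931%
%ΔTR ≈ %ΔP + %ΔQ = (-3.61%) + (+2.6931%) = -0.9169%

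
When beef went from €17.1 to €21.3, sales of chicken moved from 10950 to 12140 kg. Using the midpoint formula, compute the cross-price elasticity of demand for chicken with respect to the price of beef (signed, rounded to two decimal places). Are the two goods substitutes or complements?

0.47; substitutes

%ΔQ_{chicken} = (12140 − 10950)/avg = 1190/11545 = 0.103074…
%ΔP_{beef} = (21.3 − 17.1)/avg = 4.2/19.2 = 0.21875
E_cross = (1190/11545) / (4.2/19.2) = 0.4711…
E_cross > 0 ⇒ the goods are substitutes.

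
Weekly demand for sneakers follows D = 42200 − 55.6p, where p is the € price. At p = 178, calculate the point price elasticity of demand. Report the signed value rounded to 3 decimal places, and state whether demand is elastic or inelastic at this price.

dD/dp = −55.6. At p = 178, D = 42200 − 55.6(178) = 32303.2.
Ed = (dD/dp)·(p/D) = −55.6 × (178/32303.2) = -0.30637…
|Ed| = 0.306 < 1, so demand is inelastic.

-0.306; inelastic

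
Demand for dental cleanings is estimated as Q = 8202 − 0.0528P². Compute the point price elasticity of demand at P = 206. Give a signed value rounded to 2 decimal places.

-0.75

dQ/dP = −2·0.0528·P = -21.7536. At P = 206, Q = 5961.3792.
Ed = (dQ/dP)·(P/Q) = (-21.7536) × (206/5961.3792) = -0.7517…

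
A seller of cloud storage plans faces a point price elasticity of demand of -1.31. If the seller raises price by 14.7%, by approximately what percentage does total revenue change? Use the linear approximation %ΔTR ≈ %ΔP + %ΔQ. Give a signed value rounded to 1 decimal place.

-4.6%

%ΔQ ≈ Ed × %ΔP = (-1.31) × (+14.7%) = -19.2570%
%ΔTR ≈ %ΔP + %ΔQ = (+14.7%) + (-19.2570%) = -4.5570%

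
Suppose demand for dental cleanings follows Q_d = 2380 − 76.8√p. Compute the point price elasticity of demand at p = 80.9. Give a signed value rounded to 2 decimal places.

dQ_d/dp = −76.8/(2√p) = -4.2693. At p = 80.9, Q_d = 1689.23.
Ed = (dQ_d/dp)·(p/Q_d) = (-4.2693) × (80.9/1689.23) = -0.2044…

-0.20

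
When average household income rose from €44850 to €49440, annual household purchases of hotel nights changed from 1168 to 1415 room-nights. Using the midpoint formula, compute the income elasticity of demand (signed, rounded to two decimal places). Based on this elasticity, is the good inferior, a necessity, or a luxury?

%ΔQ = (1415 − 1168)/[( 1168 + 1415)/2] = 247/1291.5 = 0.191250…
%ΔIncome = (49440 − 44850)/[( 44850 + 49440)/2] = 4590/47145 = 0.097359…
E_income = (247/1291.5) / (4590/47145) = 1.9643…
E_income > 1 ⇒ normal good, luxury.

1.96; luxury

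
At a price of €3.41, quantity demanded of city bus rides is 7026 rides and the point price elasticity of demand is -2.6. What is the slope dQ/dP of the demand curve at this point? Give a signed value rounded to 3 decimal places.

Ed = (dQ/dP)·(P/Q) ⇒ dQ/dP = Ed·Q/P = (-2.6)·7026/3.41 = -5357.06744…

-5357.067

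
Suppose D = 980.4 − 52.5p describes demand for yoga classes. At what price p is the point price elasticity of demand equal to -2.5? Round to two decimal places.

Ed = −52.5p/(980.4 − 52.5p). Set this equal to -2.5:
52.5p = 2.5·(980.4 − 52.5p) ⇒ 52.5p(1 + 2.5) = 2.5·980.4
p = 2.5·980.4 / (52.5·3.5) = 13.3387…

13.34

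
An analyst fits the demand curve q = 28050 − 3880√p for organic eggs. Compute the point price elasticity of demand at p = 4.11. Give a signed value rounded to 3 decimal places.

dq/dp = −3880/(2√p) = -956.931. At p = 4.11, q = 20184.
Ed = (dq/dp)·(p/q) = (-956.931) × (4.11/20184) = -0.19485…

-0.195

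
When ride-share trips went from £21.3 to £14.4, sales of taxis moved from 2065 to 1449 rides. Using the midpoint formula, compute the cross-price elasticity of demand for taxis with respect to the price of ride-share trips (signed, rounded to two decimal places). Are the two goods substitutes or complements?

%ΔQ_{taxis} = (1449 − 2065)/avg = -616/1757 = -0.350597…
%ΔP_{ride-share trips} = (14.4 − 21.3)/avg = -6.9/17.85 = -0.386554…
E_cross = (-616/1757) / (-6.9/17.85) = 0.9069…
E_cross > 0 ⇒ the goods are substitutes.

0.91; substitutes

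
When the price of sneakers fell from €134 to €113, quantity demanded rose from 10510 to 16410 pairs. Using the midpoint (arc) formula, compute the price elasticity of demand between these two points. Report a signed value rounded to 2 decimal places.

-2.58

%ΔQ = (16410 − 10510) / [(10510 + 16410)/2] = 5900/13460 = 0.438335…
%ΔP = (113 − 134) / [(134 + 113)/2] = -21/123.5 = -0.170040…
Arc Ed = %ΔQ / %ΔP = (5900/13460) / (-21/123.5) = -2.5778…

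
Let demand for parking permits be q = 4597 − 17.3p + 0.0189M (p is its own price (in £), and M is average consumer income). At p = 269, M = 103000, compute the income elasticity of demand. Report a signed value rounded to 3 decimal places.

1.030

At the given values, q = 4597 − 17.3(269) + 0.0189(103000) = 1890.
∂q/∂M = 0.0189.
E = (0.0189) × (103000/1890) = 1.03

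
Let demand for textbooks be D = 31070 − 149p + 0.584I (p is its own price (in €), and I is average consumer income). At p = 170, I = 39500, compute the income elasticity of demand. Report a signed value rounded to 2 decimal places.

0.80

At the given values, D = 31070 − 149(170) + 0.584(39500) = 28808.
∂D/∂I = 0.584.
E = (0.584) × (39500/28808) = 0.8007…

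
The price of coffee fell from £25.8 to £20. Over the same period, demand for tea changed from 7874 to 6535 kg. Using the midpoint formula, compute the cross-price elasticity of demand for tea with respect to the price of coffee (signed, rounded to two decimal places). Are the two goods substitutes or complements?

0.73; substitutes

%ΔQ_{tea} = (6535 − 7874)/avg = -1339/7204.5 = -0.185856…
%ΔP_{coffee} = (20 − 25.8)/avg = -5.8/22.9 = -0.253275…
E_cross = (-1339/7204.5) / (-5.8/22.9) = 0.7338…
E_cross > 0 ⇒ the goods are substitutes.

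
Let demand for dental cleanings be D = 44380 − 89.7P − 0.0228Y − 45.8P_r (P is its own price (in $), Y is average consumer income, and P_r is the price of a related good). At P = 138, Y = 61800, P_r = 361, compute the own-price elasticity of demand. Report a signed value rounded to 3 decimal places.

-0.881

At the given values, D = 44380 − 89.7(138) − 0.0228(61800) − 45.8(361) = 14058.56.
∂D/∂P = −89.7.
E = (-89.7) × (138/14058.56) = -0.88050…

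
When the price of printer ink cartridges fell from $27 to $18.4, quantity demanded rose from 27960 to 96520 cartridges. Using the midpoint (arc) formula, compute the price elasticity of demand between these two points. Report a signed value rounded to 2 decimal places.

-2.91

%ΔQ = (96520 − 27960) / [(27960 + 96520)/2] = 68560/62240 = 1.101542…
%ΔP = (18.4 − 27) / [(27 + 18.4)/2] = -8.6/22.7 = -0.378854…
Arc Ed = %ΔQ / %ΔP = (68560/62240) / (-8.6/22.7) = -2.9075…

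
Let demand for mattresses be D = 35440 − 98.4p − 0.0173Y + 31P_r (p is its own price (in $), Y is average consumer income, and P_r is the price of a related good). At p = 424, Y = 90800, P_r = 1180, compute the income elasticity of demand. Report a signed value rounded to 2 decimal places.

-0.05

At the given values, D = 35440 − 98.4(424) − 0.0173(90800) + 31(1180) = 28727.56.
∂D/∂Y = -0.0173.
E = (-0.0173) × (90800/28727.56) = -0.0546…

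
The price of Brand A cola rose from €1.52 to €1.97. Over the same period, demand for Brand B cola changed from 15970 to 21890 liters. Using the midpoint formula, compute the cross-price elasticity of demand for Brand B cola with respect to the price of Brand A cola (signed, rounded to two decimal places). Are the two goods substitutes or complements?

1.21; substitutes

%ΔQ_{Brand B cola} = (21890 − 15970)/avg = 5920/18930 = 0.312731…
%ΔP_{Brand A cola} = (1.97 − 1.52)/avg = 0.45/1.745 = 0.257879…
E_cross = (5920/18930) / (0.45/1.745) = 1.2127…
E_cross > 0 ⇒ the goods are substitutes.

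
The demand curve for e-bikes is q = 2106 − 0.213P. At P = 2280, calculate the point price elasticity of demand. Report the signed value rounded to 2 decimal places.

-0.30

dq/dP = −0.213. At P = 2280, q = 2106 − 0.213(2280) = 1620.36.
Ed = (dq/dP)·(P/q) = −0.213 × (2280/1620.36) = -0.2997…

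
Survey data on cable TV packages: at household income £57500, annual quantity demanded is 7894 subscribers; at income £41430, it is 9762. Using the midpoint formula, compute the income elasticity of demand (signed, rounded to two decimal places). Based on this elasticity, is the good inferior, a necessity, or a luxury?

%ΔQ = (9762 − 7894)/[( 7894 + 9762)/2] = 1868/8828 = 0.211599…
%ΔIncome = (41430 − 57500)/[( 57500 + 41430)/2] = -16070/49465 = -0.324876…
E_income = (1868/8828) / (-16070/49465) = -0.6513…
E_income < 0 ⇒ inferior good.

-0.65; inferior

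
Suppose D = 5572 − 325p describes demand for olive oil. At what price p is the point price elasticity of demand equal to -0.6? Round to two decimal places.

6.43

Ed = −325p/(5572 − 325p). Set this equal to -0.6:
325p = 0.6·(5572 − 325p) ⇒ 325p(1 + 0.6) = 0.6·5572
p = 0.6·5572 / (325·1.6) = 6.4292…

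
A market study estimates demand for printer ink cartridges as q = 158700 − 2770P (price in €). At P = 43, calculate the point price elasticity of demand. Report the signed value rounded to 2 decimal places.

-3.01

dq/dP = −2770. At P = 43, q = 158700 − 2770(43) = 39590.
Ed = (dq/dP)·(P/q) = −2770 × (43/39590) = -3.0085…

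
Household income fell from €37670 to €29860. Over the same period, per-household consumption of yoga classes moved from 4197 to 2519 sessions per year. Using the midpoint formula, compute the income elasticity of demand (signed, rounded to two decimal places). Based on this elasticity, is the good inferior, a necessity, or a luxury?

2.16; luxury

%ΔQ = (2519 − 4197)/[( 4197 + 2519)/2] = -1678/3358 = -0.499702…
%ΔIncome = (29860 − 37670)/[( 37670 + 29860)/2] = -7810/33765 = -0.231304…
E_income = (-1678/3358) / (-7810/33765) = 2.1603…
E_income > 1 ⇒ normal good, luxury.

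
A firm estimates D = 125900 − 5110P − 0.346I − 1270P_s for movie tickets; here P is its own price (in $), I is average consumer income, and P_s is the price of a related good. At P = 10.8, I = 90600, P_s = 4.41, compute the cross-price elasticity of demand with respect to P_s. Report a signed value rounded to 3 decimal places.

At the given values, D = 125900 − 5110(10.8) − 0.346(90600) − 1270(4.41) = 33763.7.
∂D/∂P_s = -1270.
E = (-1270) × (4.41/33763.7) = -0.16587…

-0.166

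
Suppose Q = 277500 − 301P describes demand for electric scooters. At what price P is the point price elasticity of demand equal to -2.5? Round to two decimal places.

Ed = −301P/(277500 − 301P). Set this equal to -2.5:
301P = 2.5·(277500 − 301P) ⇒ 301P(1 + 2.5) = 2.5·277500
P = 2.5·277500 / (301·3.5) = 658.5192…

658.52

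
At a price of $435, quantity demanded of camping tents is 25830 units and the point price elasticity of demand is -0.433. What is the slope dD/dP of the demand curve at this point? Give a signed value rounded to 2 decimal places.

-25.71

Ed = (dD/dP)·(P/D) ⇒ dD/dP = Ed·D/P = (-0.433)·25830/435 = -25.7112…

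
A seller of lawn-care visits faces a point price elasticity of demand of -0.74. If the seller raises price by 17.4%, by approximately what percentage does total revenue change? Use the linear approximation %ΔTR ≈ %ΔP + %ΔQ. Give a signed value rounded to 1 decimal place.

+4.5%

%ΔQ ≈ Ed × %ΔP = (-0.74) × (+17.4%) = -12.8760%
%ΔTR ≈ %ΔP + %ΔQ = (+17.4%) + (-12.8760%) = +4.5240%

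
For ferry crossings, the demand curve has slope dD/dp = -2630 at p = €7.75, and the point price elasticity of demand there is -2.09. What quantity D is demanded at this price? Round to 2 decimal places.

Ed = (dD/dp)·(p/D) ⇒ D = (dD/dp)·p/Ed = (-2630)·7.75/(-2.09) = 9752.3923…

9752.39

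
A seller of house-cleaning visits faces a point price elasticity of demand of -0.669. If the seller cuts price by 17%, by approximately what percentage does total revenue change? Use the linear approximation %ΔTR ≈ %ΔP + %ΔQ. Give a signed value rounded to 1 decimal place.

-5.6%

%ΔQ ≈ Ed × %ΔP = (-0.669) × (-17%) = +11.3730%
%ΔTR ≈ %ΔP + %ΔQ = (-17%) + (+11.3730%) = -5.6270%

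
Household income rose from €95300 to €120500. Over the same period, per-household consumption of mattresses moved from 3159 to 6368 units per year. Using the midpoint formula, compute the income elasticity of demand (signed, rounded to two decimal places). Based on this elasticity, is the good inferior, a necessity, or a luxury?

%ΔQ = (6368 − 3159)/[( 3159 + 6368)/2] = 3209/4763.5 = 0.673664…
%ΔIncome = (120500 − 95300)/[( 95300 + 120500)/2] = 25200/107900 = 0.233549…
E_income = (3209/4763.5) / (25200/107900) = 2.8844…
E_income > 1 ⇒ normal good, luxury.

2.88; luxury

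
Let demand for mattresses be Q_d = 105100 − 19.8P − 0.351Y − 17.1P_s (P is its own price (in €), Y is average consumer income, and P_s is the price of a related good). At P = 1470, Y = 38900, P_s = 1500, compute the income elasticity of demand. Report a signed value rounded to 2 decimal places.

At the given values, Q_d = 105100 − 19.8(1470) − 0.351(38900) − 17.1(1500) = 36690.1.
∂Q_d/∂Y = -0.351.
E = (-0.351) × (38900/36690.1) = -0.3721…

-0.37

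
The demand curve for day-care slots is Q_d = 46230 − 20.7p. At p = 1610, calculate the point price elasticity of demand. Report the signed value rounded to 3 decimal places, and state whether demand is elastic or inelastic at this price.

-2.583; elastic

dQ_d/dp = −20.7. At p = 1610, Q_d = 46230 − 20.7(1610) = 12903.
Ed = (dQ_d/dp)·(p/Q_d) = −20.7 × (1610/12903) = -2.58288…
|Ed| = 2.583 > 1, so demand is elastic.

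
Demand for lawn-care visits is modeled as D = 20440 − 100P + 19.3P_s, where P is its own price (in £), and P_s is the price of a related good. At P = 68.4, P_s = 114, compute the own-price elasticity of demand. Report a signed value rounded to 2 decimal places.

-0.43

At the given values, D = 20440 − 100(68.4) + 19.3(114) = 15800.2.
∂D/∂P = −100.
E = (-100) × (68.4/15800.2) = -0.4329…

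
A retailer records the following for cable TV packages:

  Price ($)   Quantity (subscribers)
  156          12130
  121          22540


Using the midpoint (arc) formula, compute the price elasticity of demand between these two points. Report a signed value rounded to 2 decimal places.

%ΔQ = (22540 − 12130) / [(12130 + 22540)/2] = 10410/17335 = 0.600519…
%ΔP = (121 − 156) / [(156 + 121)/2] = -35/138.5 = -0.252707…
Arc Ed = %ΔQ / %ΔP = (10410/17335) / (-35/138.5) = -2.3763…

-2.38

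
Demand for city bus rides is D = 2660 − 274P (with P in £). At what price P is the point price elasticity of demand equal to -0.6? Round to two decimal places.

Ed = −274P/(2660 − 274P). Set this equal to -0.6:
274P = 0.6·(2660 − 274P) ⇒ 274P(1 + 0.6) = 0.6·2660
P = 0.6·2660 / (274·1.6) = 3.6405…

3.64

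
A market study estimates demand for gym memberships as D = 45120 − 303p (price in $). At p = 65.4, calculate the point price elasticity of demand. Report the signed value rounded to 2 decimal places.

-0.78

dD/dp = −303. At p = 65.4, D = 45120 − 303(65.4) = 25303.8.
Ed = (dD/dp)·(p/D) = −303 × (65.4/25303.8) = -0.7831…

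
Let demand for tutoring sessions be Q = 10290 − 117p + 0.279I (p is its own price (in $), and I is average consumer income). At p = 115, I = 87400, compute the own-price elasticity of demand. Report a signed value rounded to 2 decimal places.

-0.63

At the given values, Q = 10290 − 117(115) + 0.279(87400) = 21219.6.
∂Q/∂p = −117.
E = (-117) × (115/21219.6) = -0.6340…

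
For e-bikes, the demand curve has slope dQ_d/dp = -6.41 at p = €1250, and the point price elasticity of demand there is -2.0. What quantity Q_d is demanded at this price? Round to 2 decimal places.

4006.25

Ed = (dQ_d/dp)·(p/Q_d) ⇒ Q_d = (dQ_d/dp)·p/Ed = (-6.41)·1250/(-2.0) = 4006.25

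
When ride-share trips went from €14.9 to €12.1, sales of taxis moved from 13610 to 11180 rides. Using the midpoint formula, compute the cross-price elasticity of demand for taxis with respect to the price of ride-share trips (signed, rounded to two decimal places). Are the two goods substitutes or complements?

0.95; substitutes

%ΔQ_{taxis} = (11180 − 13610)/avg = -2430/12395 = -0.196046…
%ΔP_{ride-share trips} = (12.1 − 14.9)/avg = -2.8/13.5 = -0.207407…
E_cross = (-2430/12395) / (-2.8/13.5) = 0.9452…
E_cross > 0 ⇒ the goods are substitutes.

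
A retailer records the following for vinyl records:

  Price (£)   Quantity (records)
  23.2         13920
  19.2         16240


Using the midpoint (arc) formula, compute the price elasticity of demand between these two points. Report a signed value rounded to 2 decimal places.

-0.82

%ΔQ = (16240 − 13920) / [(13920 + 16240)/2] = 2320/15080 = 0.153846…
%ΔP = (19.2 − 23.2) / [(23.2 + 19.2)/2] = -4/21.2 = -0.188679…
Arc Ed = %ΔQ / %ΔP = (2320/15080) / (-4/21.2) = -0.8153…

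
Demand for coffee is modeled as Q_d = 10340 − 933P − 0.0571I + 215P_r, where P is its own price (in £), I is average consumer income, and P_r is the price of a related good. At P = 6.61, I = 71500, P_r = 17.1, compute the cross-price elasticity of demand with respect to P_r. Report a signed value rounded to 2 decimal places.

At the given values, Q_d = 10340 − 933(6.61) − 0.0571(71500) + 215(17.1) = 3766.72.
∂Q_d/∂P_r = 215.
E = (215) × (17.1/3766.72) = 0.9760…

0.98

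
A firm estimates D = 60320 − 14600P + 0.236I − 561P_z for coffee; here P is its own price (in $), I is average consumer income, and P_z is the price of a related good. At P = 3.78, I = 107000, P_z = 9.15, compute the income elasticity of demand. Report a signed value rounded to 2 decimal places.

At the given values, D = 60320 − 14600(3.78) + 0.236(107000) − 561(9.15) = 25250.85.
∂D/∂I = 0.236.
E = (0.236) × (107000/25250.85) = 1.0000…

1.00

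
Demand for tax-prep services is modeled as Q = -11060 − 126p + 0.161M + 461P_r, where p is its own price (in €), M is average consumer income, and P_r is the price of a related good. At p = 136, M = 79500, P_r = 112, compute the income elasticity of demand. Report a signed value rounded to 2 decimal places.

0.35

At the given values, Q = -11060 − 126(136) + 0.161(79500) + 461(112) = 36235.5.
∂Q/∂M = 0.161.
E = (0.161) × (79500/36235.5) = 0.3532…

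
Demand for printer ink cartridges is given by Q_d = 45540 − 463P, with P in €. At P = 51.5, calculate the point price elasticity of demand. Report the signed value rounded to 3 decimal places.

dQ_d/dP = −463. At P = 51.5, Q_d = 45540 − 463(51.5) = 21695.5.
Ed = (dQ_d/dP)·(P/Q_d) = −463 × (51.5/21695.5) = -1.09905…

-1.099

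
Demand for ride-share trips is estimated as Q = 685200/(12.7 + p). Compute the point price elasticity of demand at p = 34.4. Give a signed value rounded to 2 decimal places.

-0.73

dQ/dp = −685200/(12.7 + p)² = -308.87. At p = 34.4, Q = 14547.8.
Ed = (dQ/dp)·(p/Q) = (-308.87) × (34.4/14547.8) = -0.7303…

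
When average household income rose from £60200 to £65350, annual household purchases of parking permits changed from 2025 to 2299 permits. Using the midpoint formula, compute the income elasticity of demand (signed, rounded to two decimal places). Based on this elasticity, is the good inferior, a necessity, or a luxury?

%ΔQ = (2299 − 2025)/[( 2025 + 2299)/2] = 274/2162 = 0.126734…
%ΔIncome = (65350 − 60200)/[( 60200 + 65350)/2] = 5150/62775 = 0.082039…
E_income = (274/2162) / (5150/62775) = 1.5448…
E_income > 1 ⇒ normal good, luxury.

1.54; luxury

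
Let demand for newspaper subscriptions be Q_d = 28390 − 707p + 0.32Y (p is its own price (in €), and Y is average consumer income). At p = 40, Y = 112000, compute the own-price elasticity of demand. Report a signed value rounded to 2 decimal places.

At the given values, Q_d = 28390 − 707(40) + 0.32(112000) = 35950.
∂Q_d/∂p = −707.
E = (-707) × (40/35950) = -0.7866…

-0.79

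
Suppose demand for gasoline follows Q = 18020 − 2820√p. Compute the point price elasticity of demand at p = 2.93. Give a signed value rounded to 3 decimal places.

dQ/dp = −2820/(2√p) = -823.731. At p = 2.93, Q = 13192.9.
Ed = (dQ/dp)·(p/Q) = (-823.731) × (2.93/13192.9) = -0.18294…

-0.183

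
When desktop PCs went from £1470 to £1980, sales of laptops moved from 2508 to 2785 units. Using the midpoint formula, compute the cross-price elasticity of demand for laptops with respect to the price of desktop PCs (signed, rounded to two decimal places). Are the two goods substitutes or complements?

%ΔQ_{laptops} = (2785 − 2508)/avg = 277/2646.5 = 0.104666…
%ΔP_{desktop PCs} = (1980 − 1470)/avg = 510/1725 = 0.295652…
E_cross = (277/2646.5) / (510/1725) = 0.3540…
E_cross > 0 ⇒ the goods are substitutes.

0.35; substitutes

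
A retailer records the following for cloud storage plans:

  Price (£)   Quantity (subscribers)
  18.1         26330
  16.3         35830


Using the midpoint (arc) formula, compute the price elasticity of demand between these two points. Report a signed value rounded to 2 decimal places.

-2.92

%ΔQ = (35830 − 26330) / [(26330 + 35830)/2] = 9500/31080 = 0.305662…
%ΔP = (16.3 − 18.1) / [(18.1 + 16.3)/2] = -1.8/17.2 = -0.104651…
Arc Ed = %ΔQ / %ΔP = (9500/31080) / (-1.8/17.2) = -2.9207…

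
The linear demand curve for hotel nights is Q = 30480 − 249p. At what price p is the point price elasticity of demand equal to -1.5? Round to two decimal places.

Ed = −249p/(30480 − 249p). Set this equal to -1.5:
249p = 1.5·(30480 − 249p) ⇒ 249p(1 + 1.5) = 1.5·30480
p = 1.5·30480 / (249·2.5) = 73.4457…

73.45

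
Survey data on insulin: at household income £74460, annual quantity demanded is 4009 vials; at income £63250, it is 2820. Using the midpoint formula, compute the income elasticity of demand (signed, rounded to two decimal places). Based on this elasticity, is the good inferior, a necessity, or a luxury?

%ΔQ = (2820 − 4009)/[( 4009 + 2820)/2] = -1189/3414.5 = -0.348220…
%ΔIncome = (63250 − 74460)/[( 74460 + 63250)/2] = -11210/68855 = -0.162805…
E_income = (-1189/3414.5) / (-11210/68855) = 2.1388…
E_income > 1 ⇒ normal good, luxury.

2.14; luxury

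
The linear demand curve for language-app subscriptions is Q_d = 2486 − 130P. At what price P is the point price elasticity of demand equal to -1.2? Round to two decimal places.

10.43

Ed = −130P/(2486 − 130P). Set this equal to -1.2:
130P = 1.2·(2486 − 130P) ⇒ 130P(1 + 1.2) = 1.2·2486
P = 1.2·2486 / (130·2.2) = 10.4307…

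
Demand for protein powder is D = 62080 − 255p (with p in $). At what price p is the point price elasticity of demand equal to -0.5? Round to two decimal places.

Ed = −255p/(62080 − 255p). Set this equal to -0.5:
255p = 0.5·(62080 − 255p) ⇒ 255p(1 + 0.5) = 0.5·62080
p = 0.5·62080 / (255·1.5) = 81.1503…

81.15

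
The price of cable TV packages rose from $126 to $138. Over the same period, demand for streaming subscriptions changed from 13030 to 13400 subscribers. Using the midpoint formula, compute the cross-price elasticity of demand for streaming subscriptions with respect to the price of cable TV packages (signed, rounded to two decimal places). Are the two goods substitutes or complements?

%ΔQ_{streaming subscriptions} = (13400 − 13030)/avg = 370/13215 = 0.027998…
%ΔP_{cable TV packages} = (138 − 126)/avg = 12/132 = 0.090909…
E_cross = (370/13215) / (12/132) = 0.3079…
E_cross > 0 ⇒ the goods are substitutes.

0.31; substitutes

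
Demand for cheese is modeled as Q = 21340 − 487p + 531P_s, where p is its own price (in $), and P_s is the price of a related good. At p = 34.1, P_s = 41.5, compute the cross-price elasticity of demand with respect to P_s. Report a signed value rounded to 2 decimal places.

At the given values, Q = 21340 − 487(34.1) + 531(41.5) = 26769.8.
∂Q/∂P_s = 531.
E = (531) × (41.5/26769.8) = 0.8231…

0.82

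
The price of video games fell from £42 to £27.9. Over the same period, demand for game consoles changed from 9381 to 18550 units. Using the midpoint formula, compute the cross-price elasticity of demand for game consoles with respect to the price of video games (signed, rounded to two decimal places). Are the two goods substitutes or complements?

%ΔQ_{game consoles} = (18550 − 9381)/avg = 9169/13965.5 = 0.656546…
%ΔP_{video games} = (27.9 − 42)/avg = -14.1/34.95 = -0.403433…
E_cross = (9169/13965.5) / (-14.1/34.95) = -1.6273…
E_cross < 0 ⇒ the goods are complements.

-1.63; complements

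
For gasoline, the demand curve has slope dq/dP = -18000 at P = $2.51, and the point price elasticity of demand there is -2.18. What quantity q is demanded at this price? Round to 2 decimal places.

20724.77

Ed = (dq/dP)·(P/q) ⇒ q = (dq/dP)·P/Ed = (-18000)·2.51/(-2.18) = 20724.7706…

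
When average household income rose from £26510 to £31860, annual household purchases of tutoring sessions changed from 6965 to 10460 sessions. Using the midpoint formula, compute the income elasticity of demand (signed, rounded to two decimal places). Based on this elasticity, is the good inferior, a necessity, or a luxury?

%ΔQ = (10460 − 6965)/[( 6965 + 10460)/2] = 3495/8712.5 = 0.401147…
%ΔIncome = (31860 − 26510)/[( 26510 + 31860)/2] = 5350/29185 = 0.183313…
E_income = (3495/8712.5) / (5350/29185) = 2.1883…
E_income > 1 ⇒ normal good, luxury.

2.19; luxury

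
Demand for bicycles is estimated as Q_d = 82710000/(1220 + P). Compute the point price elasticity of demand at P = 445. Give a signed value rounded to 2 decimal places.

dQ_d/dP = −82710000/(1220 + P)² = -29.8352. At P = 445, Q_d = 49675.7.
Ed = (dQ_d/dP)·(P/Q_d) = (-29.8352) × (445/49675.7) = -0.2672…

-0.27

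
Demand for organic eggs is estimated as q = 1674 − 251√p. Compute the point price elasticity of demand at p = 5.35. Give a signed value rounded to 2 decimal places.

dq/dp = −251/(2√p) = -54.2584. At p = 5.35, q = 1093.44.
Ed = (dq/dp)·(p/q) = (-54.2584) × (5.35/1093.44) = -0.2654…

-0.27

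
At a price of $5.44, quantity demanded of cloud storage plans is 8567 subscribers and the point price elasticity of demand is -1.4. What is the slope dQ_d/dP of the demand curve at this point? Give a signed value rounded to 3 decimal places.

-2204.743

Ed = (dQ_d/dP)·(P/Q_d) ⇒ dQ_d/dP = Ed·Q_d/P = (-1.4)·8567/5.44 = -2204.74264…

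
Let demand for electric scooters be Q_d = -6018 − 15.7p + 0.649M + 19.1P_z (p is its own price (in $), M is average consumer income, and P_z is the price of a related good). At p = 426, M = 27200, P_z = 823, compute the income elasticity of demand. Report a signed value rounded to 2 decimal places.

0.85

At the given values, Q_d = -6018 − 15.7(426) + 0.649(27200) + 19.1(823) = 20665.9.
∂Q_d/∂M = 0.649.
E = (0.649) × (27200/20665.9) = 0.8541…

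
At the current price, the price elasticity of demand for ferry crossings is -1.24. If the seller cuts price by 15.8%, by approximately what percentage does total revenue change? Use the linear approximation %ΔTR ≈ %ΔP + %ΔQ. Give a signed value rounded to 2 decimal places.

+3.79%

%ΔQ ≈ Ed × %ΔP = (-1.24) × (-15.8%) = +19.5920%
%ΔTR ≈ %ΔP + %ΔQ = (-15.8%) + (+19.5920%) = +3.7920%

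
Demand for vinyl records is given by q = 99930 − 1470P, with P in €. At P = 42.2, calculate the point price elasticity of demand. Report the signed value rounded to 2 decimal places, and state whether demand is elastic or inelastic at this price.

dq/dP = −1470. At P = 42.2, q = 99930 − 1470(42.2) = 37896.
Ed = (dq/dP)·(P/q) = −1470 × (42.2/37896) = -1.6369…
|Ed| = 1.64 > 1, so demand is elastic.

-1.64; elastic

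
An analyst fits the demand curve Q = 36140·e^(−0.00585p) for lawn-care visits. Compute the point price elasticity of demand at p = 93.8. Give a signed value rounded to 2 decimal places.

-0.55

dQ/dp = −0.00585·Q = -122.133. At p = 93.8, Q = 20877.5.
Ed = (dQ/dp)·(p/Q) = (-122.133) × (93.8/20877.5) = -0.5487…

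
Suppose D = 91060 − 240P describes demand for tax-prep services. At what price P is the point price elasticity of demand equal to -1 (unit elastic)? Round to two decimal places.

189.71

Ed = −240P/(91060 − 240P). Set this equal to -1:
240P = 1·(91060 − 240P) ⇒ 240P(1 + 1) = 1·91060
P = 1·91060 / (240·2) = 189.7083…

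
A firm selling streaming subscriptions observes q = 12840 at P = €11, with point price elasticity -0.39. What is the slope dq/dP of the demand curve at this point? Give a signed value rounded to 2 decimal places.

-455.24

Ed = (dq/dP)·(P/q) ⇒ dq/dP = Ed·q/P = (-0.39)·12840/11 = -455.2363…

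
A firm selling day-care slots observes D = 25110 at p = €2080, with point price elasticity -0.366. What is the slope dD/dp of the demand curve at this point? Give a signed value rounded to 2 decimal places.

Ed = (dD/dp)·(p/D) ⇒ dD/dp = Ed·D/p = (-0.366)·25110/2080 = -4.4183…

-4.42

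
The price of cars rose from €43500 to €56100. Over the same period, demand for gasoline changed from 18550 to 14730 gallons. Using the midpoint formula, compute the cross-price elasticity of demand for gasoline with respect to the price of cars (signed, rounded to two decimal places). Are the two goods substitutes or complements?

-0.91; complements

%ΔQ_{gasoline} = (14730 − 18550)/avg = -3820/16640 = -0.229567…
%ΔP_{cars} = (56100 − 43500)/avg = 12600/49800 = 0.253012…
E_cross = (-3820/16640) / (12600/49800) = -0.9073…
E_cross < 0 ⇒ the goods are complements.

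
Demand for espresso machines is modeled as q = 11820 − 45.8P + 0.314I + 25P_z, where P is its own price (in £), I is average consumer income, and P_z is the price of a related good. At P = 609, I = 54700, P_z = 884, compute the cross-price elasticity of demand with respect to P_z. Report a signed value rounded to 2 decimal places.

0.95

At the given values, q = 11820 − 45.8(609) + 0.314(54700) + 25(884) = 23203.6.
∂q/∂P_z = 25.
E = (25) × (884/23203.6) = 0.9524…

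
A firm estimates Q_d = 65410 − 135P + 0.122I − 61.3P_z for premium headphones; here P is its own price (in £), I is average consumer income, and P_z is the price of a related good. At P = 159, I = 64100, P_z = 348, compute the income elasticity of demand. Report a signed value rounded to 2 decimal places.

0.26

At the given values, Q_d = 65410 − 135(159) + 0.122(64100) − 61.3(348) = 30432.8.
∂Q_d/∂I = 0.122.
E = (0.122) × (64100/30432.8) = 0.2569…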